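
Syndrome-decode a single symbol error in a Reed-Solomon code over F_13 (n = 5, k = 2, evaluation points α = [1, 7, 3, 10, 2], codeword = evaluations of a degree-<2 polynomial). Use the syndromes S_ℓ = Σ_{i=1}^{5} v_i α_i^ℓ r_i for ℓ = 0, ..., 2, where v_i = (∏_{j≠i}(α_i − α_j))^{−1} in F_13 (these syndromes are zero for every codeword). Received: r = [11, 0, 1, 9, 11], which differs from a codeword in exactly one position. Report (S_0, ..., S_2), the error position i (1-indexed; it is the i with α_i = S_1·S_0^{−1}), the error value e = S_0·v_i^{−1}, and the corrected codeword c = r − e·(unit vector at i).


S = (4, 4, 4), error at position 1, error magnitude e = 3, c = [8, 0, 1, 9, 11].

Step 1: column multipliers v_i = (∏_{j≠i}(α_i − α_j))^{−1} mod 13.
  i = 1 (α = 1): (1−7)(1−3)(1−10)(1−2) = (−6)·(−2)·(−9)·(−1) = 108 ≡ 4, so v_1 = 4^{−1} = 10 (mod 13).
  i = 2 (α = 7): (7−1)(7−3)(7−10)(7−2) = 6·4·(−3)·5 = −360 ≡ 4, so v_2 = 4^{−1} = 10 (mod 13).
  i = 3 (α = 3): (3−1)(3−7)(3−10)(3−2) = 2·(−4)·(−7)·1 = 56 ≡ 4, so v_3 = 4^{−1} = 10 (mod 13).
  i = 4 (α = 10): (10−1)(10−7)(10−3)(10−2) = 9·3·7·8 = 1512 ≡ 4, so v_4 = 4^{−1} = 10 (mod 13).
  i = 5 (α = 2): (2−1)(2−7)(2−3)(2−10) = 1·(−5)·(−1)·(−8) = −40 ≡ 12, so v_5 = 12^{−1} = 12 (mod 13).
  v = [10, 10, 10, 10, 12].
Step 2: syndromes of r = [11, 0, 1, 9, 11] (all sums mod 13).
  S_0 = Σ v_i r_i = 10·11 + 10·0 + 10·1 + 10·9 + 12·11 = 342 ≡ 4.
  S_1 = Σ v_i α_i r_i = 10·1·11 + 10·7·0 + 10·3·1 + 10·10·9 + 12·2·11 = 1304 ≡ 4.
  α_i^2 mod 13 = [1, 10, 9, 9, 4].
  S_2 = Σ v_i α_i^2 r_i = 10·1·11 + 10·10·0 + 10·9·1 + 10·9·9 + 12·4·11 = 1538 ≡ 4.
  S = (4, 4, 4) ≠ 0, so r is not a codeword (an error is present).
Step 3: locate the error. For a single error e at position i, S_ℓ = v_i·e·α_i^ℓ, so α_err = S_1/S_0.
  S_0^{−1} = 4^{−1} = 10 (mod 13), so α_err = 4·10 = 40 ≡ 1 = α_1. Error position i = 1.
  Consistency check: S_2/S_1 = 4·10 = 40 ≡ 1 = α_err ✓ (single-error assumption holds).
Step 4: error magnitude e = S_0/v_1 = S_0·∏_{j≠1}(α_1 − α_j) = 4·4 = 16 ≡ 3 (mod 13).
Step 5: correct position 1: c_1 = r_1 − e = 11 − 3 ≡ 8 (mod 13). Hence c = [8, 0, 1, 9, 11].
  Check: interpolating c through the α_i gives m(x) = 5 + 3·x (degree < 2) with m(α_i) = c_i for every i, so c is indeed a codeword.


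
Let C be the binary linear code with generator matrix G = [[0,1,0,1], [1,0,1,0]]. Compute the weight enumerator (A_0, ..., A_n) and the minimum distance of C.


Weight distribution: A_0 = 1, A_2 = 2, A_4 = 1. Minimum distance d = 2.

Enumerate all 2^2 = 4 messages m ∈ F_2^2.
For each, compute codeword c = mG in F_2^4, then tally its weight.
  m = 00 → c = 0000, weight = 0.
  m = 10 → c = 0101, weight = 2.
  m = 01 → c = 1010, weight = 2.
  m = 11 → c = 1111, weight = 4.
Tally weights:
  weight 0: 1 codewords.
  weight 2: 2 codewords.
  weight 4: 1 codewords.
Minimum distance d = smallest w > 0 with A_w > 0 = 2.
Sanity: Σ A_w = 4 = 2^2 = 4 ✓.


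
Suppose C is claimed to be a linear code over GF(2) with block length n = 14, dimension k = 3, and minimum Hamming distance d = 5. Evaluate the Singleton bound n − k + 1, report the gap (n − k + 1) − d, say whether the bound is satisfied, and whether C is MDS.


Singleton RHS = n − k + 1 = 12, slack = 7, bound satisfied, not MDS.

Singleton bound: d ≤ n − k + 1.
Here n = 14, k = 3, so n − k + 1 = 12.
Given d = 5, check d ≤ 12: YES.
Slack = (n − k + 1) − d = 7.
The code is NOT MDS (slack = 7 > 0).
Description: the claimed parameters are [14, 3, 5]_2; such a code would be non-MDS.


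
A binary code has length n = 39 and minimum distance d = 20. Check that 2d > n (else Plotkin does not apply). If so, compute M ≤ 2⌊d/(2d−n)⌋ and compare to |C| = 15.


Plotkin bound M ≤ 40; given |C| = 15 ≤ bound (satisfied).

Check applicability: 2d = 40, n = 39.
2d − n = 1 > 0, so Plotkin applies.
Compute d/(2d−n) = 20/1 ≈ 20.0000.
⌊d/(2d−n)⌋ = 20.
Plotkin bound: M ≤ 2·20 = 40.
Given |C| = 15, check: satisfied.
This |C| is below the Plotkin bound.


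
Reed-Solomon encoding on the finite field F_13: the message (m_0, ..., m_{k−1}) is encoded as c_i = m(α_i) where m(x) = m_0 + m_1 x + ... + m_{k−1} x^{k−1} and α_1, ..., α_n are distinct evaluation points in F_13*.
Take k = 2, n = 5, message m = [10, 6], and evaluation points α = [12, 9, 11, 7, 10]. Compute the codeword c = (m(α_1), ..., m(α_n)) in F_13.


c = [4, 12, 11, 0, 5]

Message polynomial: m(x) = 10 + 6·x (mod 13).
For each evaluation point α_i, compute m(α_i) mod 13:
  α_1 = 12: Horner steps 6 → 4, so m(12) = 4.
  α_2 = 9: Horner steps 6 → 12, so m(9) = 12.
  α_3 = 11: Horner steps 6 → 11, so m(11) = 11.
  α_4 = 7: Horner steps 6 → 0, so m(7) = 0.
  α_5 = 10: Horner steps 6 → 5, so m(10) = 5.
Codeword c = [4, 12, 11, 0, 5] ∈ F_13^5.


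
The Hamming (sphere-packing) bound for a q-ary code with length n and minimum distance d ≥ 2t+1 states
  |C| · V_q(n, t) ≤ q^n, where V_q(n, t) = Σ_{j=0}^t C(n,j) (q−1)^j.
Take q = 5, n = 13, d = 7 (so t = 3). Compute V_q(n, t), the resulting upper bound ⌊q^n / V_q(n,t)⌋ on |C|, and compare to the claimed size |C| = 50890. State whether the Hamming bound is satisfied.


V_q(n, t) = 19605, q^n = 1220703125, Hamming bound = 62264, |C| = 50890 ≤ bound (satisfied).

Step 1: Compute V_q(n, t) = Σ_{j=0}^3 C(n, j) (q−1)^j.
  j = 0: C(13,0)·(4)^0 = 1·1 = 1.
  j = 1: C(13,1)·(4)^1 = 13·4 = 52.
  j = 2: C(13,2)·(4)^2 = 78·16 = 1248.
  j = 3: C(13,3)·(4)^3 = 286·64 = 18304.
  V_q(n, t) = 1 + 52 + 1248 + 18304 = 19605.
Step 2: q^n = 5^13 = 1220703125.
Step 3: Hamming bound ⌊q^n / V_q(n,t)⌋ = ⌊1220703125/19605⌋ = 62264.
Step 4: Compare |C| = 50890 to 62264: satisfied.
The claimed |C| lies below the Hamming bound.


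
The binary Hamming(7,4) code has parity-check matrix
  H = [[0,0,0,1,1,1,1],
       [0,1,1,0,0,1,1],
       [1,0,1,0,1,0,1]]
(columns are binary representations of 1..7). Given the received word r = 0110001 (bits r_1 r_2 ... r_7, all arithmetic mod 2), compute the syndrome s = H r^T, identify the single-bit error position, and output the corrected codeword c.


s = (1, 1, 0)^T, error position = 6, corrected codeword c = 0110011

Compute s = H r^T mod 2 one row at a time:
  s_1 = 0 + 0 + 0 + 1 = 1 ≡ 1 (mod 2).
  s_2 = 1 + 1 + 0 + 1 = 3 ≡ 1 (mod 2).
  s_3 = 0 + 1 + 0 + 1 = 2 ≡ 0 (mod 2).
s = (1, 1, 0)^T — this equals column 6 of H (binary 110), so error is at position 6.
Correct: flip bit 6 of r = 0110001 to get c = 0110011.


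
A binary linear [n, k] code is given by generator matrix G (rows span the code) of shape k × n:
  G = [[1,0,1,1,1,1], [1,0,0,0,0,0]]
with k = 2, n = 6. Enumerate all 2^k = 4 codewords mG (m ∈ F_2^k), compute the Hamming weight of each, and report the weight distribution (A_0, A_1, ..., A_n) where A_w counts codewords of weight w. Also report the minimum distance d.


Weight distribution: A_0 = 1, A_1 = 1, A_4 = 1, A_5 = 1. Minimum distance d = 1.

Enumerate all 2^2 = 4 messages m ∈ F_2^2.
For each, compute codeword c = mG in F_2^6, then tally its weight.
  m = 00 → c = 000000, weight = 0.
  m = 10 → c = 101111, weight = 5.
  m = 01 → c = 100000, weight = 1.
  m = 11 → c = 001111, weight = 4.
Tally weights:
  weight 0: 1 codewords.
  weight 1: 1 codewords.
  weight 4: 1 codewords.
  weight 5: 1 codewords.
Minimum distance d = smallest w > 0 with A_w > 0 = 1.
Sanity: Σ A_w = 4 = 2^2 = 4 ✓.


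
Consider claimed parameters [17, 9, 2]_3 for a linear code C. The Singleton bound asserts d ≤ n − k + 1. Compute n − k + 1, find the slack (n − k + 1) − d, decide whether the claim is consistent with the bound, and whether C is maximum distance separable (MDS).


Singleton RHS = n − k + 1 = 9, slack = 7, bound satisfied, not MDS.

Singleton bound: d ≤ n − k + 1.
Here n = 17, k = 9, so n − k + 1 = 9.
Given d = 2, check d ≤ 9: YES.
Slack = (n − k + 1) − d = 7.
The code is NOT MDS (slack = 7 > 0).
Description: the claimed parameters are [17, 9, 2]_3; such a code would be non-MDS.


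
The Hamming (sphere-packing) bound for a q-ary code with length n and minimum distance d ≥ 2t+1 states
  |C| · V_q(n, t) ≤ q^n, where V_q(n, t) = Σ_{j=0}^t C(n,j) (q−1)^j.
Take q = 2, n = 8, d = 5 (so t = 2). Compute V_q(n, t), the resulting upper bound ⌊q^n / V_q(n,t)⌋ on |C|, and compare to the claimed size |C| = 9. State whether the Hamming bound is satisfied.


V_q(n, t) = 37, q^n = 256, Hamming bound = 6, |C| = 9 > bound (violated).

Step 1: Compute V_q(n, t) = Σ_{j=0}^2 C(n, j) (q−1)^j.
  j = 0: C(8,0)·(1)^0 = 1·1 = 1.
  j = 1: C(8,1)·(1)^1 = 8·1 = 8.
  j = 2: C(8,2)·(1)^2 = 28·1 = 28.
  V_q(n, t) = 1 + 8 + 28 = 37.
Step 2: q^n = 2^8 = 256.
Step 3: Hamming bound ⌊q^n / V_q(n,t)⌋ = ⌊256/37⌋ = 6.
Step 4: Compare |C| = 9 to 6: violated.
The claimed |C| lies above the Hamming bound, so no 2-ary code of length 8 with d ≥ 5 can have 9 codewords.


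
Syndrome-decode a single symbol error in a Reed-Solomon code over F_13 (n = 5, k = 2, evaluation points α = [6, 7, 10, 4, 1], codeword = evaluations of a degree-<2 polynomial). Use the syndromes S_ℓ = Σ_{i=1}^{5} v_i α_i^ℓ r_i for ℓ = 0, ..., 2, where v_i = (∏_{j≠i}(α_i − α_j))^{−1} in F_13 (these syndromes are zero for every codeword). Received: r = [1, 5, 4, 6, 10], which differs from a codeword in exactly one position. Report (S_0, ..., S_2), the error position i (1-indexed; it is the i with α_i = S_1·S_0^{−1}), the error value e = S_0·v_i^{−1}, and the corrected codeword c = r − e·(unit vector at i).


S = (4, 4, 4), error at position 5, error magnitude e = 3, c = [1, 5, 4, 6, 7].

Step 1: column multipliers v_i = (∏_{j≠i}(α_i − α_j))^{−1} mod 13.
  i = 1 (α = 6): (6−7)(6−10)(6−4)(6−1) = (−1)·(−4)·2·5 = 40 ≡ 1, so v_1 = 1^{−1} = 1 (mod 13).
  i = 2 (α = 7): (7−6)(7−10)(7−4)(7−1) = 1·(−3)·3·6 = −54 ≡ 11, so v_2 = 11^{−1} = 6 (mod 13).
  i = 3 (α = 10): (10−6)(10−7)(10−4)(10−1) = 4·3·6·9 = 648 ≡ 11, so v_3 = 11^{−1} = 6 (mod 13).
  i = 4 (α = 4): (4−6)(4−7)(4−10)(4−1) = (−2)·(−3)·(−6)·3 = −108 ≡ 9, so v_4 = 9^{−1} = 3 (mod 13).
  i = 5 (α = 1): (1−6)(1−7)(1−10)(1−4) = (−5)·(−6)·(−9)·(−3) = 810 ≡ 4, so v_5 = 4^{−1} = 10 (mod 13).
  v = [1, 6, 6, 3, 10].
Step 2: syndromes of r = [1, 5, 4, 6, 10] (all sums mod 13).
  S_0 = Σ v_i r_i = 1·1 + 6·5 + 6·4 + 3·6 + 10·10 = 173 ≡ 4.
  S_1 = Σ v_i α_i r_i = 1·6·1 + 6·7·5 + 6·10·4 + 3·4·6 + 10·1·10 = 628 ≡ 4.
  α_i^2 mod 13 = [10, 10, 9, 3, 1].
  S_2 = Σ v_i α_i^2 r_i = 1·10·1 + 6·10·5 + 6·9·4 + 3·3·6 + 10·1·10 = 680 ≡ 4.
  S = (4, 4, 4) ≠ 0, so r is not a codeword (an error is present).
Step 3: locate the error. For a single error e at position i, S_ℓ = v_i·e·α_i^ℓ, so α_err = S_1/S_0.
  S_0^{−1} = 4^{−1} = 10 (mod 13), so α_err = 4·10 = 40 ≡ 1 = α_5. Error position i = 5.
  Consistency check: S_2/S_1 = 4·10 = 40 ≡ 1 = α_err ✓ (single-error assumption holds).
Step 4: error magnitude e = S_0/v_5 = S_0·∏_{j≠5}(α_5 − α_j) = 4·4 = 16 ≡ 3 (mod 13).
Step 5: correct position 5: c_5 = r_5 − e = 10 − 3 ≡ 7 (mod 13). Hence c = [1, 5, 4, 6, 7].
  Check: interpolating c through the α_i gives m(x) = 3 + 4·x (degree < 2) with m(α_i) = c_i for every i, so c is indeed a codeword.


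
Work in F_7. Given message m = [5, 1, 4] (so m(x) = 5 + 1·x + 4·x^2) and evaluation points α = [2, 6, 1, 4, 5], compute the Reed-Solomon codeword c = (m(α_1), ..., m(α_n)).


c = [2, 1, 3, 3, 5]

Message polynomial: m(x) = 5 + 1·x + 4·x^2 (mod 7).
For each evaluation point α_i, compute m(α_i) mod 7:
  α_1 = 2: Horner steps 4 → 2 → 2, so m(2) = 2.
  α_2 = 6: Horner steps 4 → 4 → 1, so m(6) = 1.
  α_3 = 1: Horner steps 4 → 5 → 3, so m(1) = 3.
  α_4 = 4: Horner steps 4 → 3 → 3, so m(4) = 3.
  α_5 = 5: Horner steps 4 → 0 → 5, so m(5) = 5.
Codeword c = [2, 1, 3, 3, 5] ∈ F_7^5.


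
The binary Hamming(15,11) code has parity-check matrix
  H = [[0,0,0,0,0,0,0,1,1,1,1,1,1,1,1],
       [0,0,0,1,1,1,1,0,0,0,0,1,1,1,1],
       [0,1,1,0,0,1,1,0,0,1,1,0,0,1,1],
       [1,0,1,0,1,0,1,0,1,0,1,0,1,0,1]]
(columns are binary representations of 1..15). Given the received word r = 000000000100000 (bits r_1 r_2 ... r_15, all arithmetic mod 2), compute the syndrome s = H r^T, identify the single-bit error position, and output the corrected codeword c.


s = (1, 0, 1, 0)^T, error position = 10, corrected codeword c = 000000000000000

Compute s = H r^T mod 2 one row at a time:
  s_1 = 0 + 0 + 1 + 0 + 0 + 0 + 0 + 0 = 1 ≡ 1 (mod 2).
  s_2 = 0 + 0 + 0 + 0 + 0 + 0 + 0 + 0 = 0 ≡ 0 (mod 2).
  s_3 = 0 + 0 + 0 + 0 + 1 + 0 + 0 + 0 = 1 ≡ 1 (mod 2).
  s_4 = 0 + 0 + 0 + 0 + 0 + 0 + 0 + 0 = 0 ≡ 0 (mod 2).
s = (1, 0, 1, 0)^T — this equals column 10 of H (binary 1010), so error is at position 10.
Correct: flip bit 10 of r = 000000000100000 to get c = 000000000000000.


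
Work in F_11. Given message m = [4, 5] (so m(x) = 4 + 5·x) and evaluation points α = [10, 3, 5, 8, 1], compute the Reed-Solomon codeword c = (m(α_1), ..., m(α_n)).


c = [10, 8, 7, 0, 9]

Message polynomial: m(x) = 4 + 5·x (mod 11).
For each evaluation point α_i, compute m(α_i) mod 11:
  α_1 = 10: Horner steps 5 → 10, so m(10) = 10.
  α_2 = 3: Horner steps 5 → 8, so m(3) = 8.
  α_3 = 5: Horner steps 5 → 7, so m(5) = 7.
  α_4 = 8: Horner steps 5 → 0, so m(8) = 0.
  α_5 = 1: Horner steps 5 → 9, so m(1) = 9.
Codeword c = [10, 8, 7, 0, 9] ∈ F_11^5.


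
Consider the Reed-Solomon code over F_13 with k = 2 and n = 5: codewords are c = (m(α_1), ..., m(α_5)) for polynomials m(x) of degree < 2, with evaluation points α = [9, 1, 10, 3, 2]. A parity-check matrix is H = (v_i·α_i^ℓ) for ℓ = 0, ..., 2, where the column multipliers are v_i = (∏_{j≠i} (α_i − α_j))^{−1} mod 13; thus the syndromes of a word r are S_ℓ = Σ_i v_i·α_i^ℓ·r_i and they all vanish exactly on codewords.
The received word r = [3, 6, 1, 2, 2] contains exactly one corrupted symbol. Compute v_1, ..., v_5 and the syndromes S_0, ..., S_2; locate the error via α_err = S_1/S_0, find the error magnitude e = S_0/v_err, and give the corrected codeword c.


S = (7, 1, 2), error at position 5, error magnitude e = 11, c = [3, 6, 1, 2, 4].

Step 1: column multipliers v_i = (∏_{j≠i}(α_i − α_j))^{−1} mod 13.
  i = 1 (α = 9): (9−1)(9−10)(9−3)(9−2) = 8·(−1)·6·7 = −336 ≡ 2, so v_1 = 2^{−1} = 7 (mod 13).
  i = 2 (α = 1): (1−9)(1−10)(1−3)(1−2) = (−8)·(−9)·(−2)·(−1) = 144 ≡ 1, so v_2 = 1^{−1} = 1 (mod 13).
  i = 3 (α = 10): (10−9)(10−1)(10−3)(10−2) = 1·9·7·8 = 504 ≡ 10, so v_3 = 10^{−1} = 4 (mod 13).
  i = 4 (α = 3): (3−9)(3−1)(3−10)(3−2) = (−6)·2·(−7)·1 = 84 ≡ 6, so v_4 = 6^{−1} = 11 (mod 13).
  i = 5 (α = 2): (2−9)(2−1)(2−10)(2−3) = (−7)·1·(−8)·(−1) = −56 ≡ 9, so v_5 = 9^{−1} = 3 (mod 13).
  v = [7, 1, 4, 11, 3].
Step 2: syndromes of r = [3, 6, 1, 2, 2] (all sums mod 13).
  S_0 = Σ v_i r_i = 7·3 + 1·6 + 4·1 + 11·2 + 3·2 = 59 ≡ 7.
  S_1 = Σ v_i α_i r_i = 7·9·3 + 1·1·6 + 4·10·1 + 11·3·2 + 3·2·2 = 313 ≡ 1.
  α_i^2 mod 13 = [3, 1, 9, 9, 4].
  S_2 = Σ v_i α_i^2 r_i = 7·3·3 + 1·1·6 + 4·9·1 + 11·9·2 + 3·4·2 = 327 ≡ 2.
  S = (7, 1, 2) ≠ 0, so r is not a codeword (an error is present).
Step 3: locate the error. For a single error e at position i, S_ℓ = v_i·e·α_i^ℓ, so α_err = S_1/S_0.
  S_0^{−1} = 7^{−1} = 2 (mod 13), so α_err = 1·2 = 2 ≡ 2 = α_5. Error position i = 5.
  Consistency check: S_2/S_1 = 2·1 = 2 ≡ 2 = α_err ✓ (single-error assumption holds).
Step 4: error magnitude e = S_0/v_5 = S_0·∏_{j≠5}(α_5 − α_j) = 7·9 = 63 ≡ 11 (mod 13).
Step 5: correct position 5: c_5 = r_5 − e = 2 − 11 ≡ 4 (mod 13). Hence c = [3, 6, 1, 2, 4].
  Check: interpolating c through the α_i gives m(x) = 8 + 11·x (degree < 2) with m(α_i) = c_i for every i, so c is indeed a codeword.


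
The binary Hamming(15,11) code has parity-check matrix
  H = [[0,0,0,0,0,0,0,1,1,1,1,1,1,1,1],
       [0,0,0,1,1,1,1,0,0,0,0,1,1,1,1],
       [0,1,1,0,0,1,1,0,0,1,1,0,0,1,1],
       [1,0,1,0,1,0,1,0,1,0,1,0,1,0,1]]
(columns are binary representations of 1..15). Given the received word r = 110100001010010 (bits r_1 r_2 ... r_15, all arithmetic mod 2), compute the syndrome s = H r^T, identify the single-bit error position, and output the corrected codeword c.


s = (1, 0, 1, 1)^T, error position = 11, corrected codeword c = 110100001000010

Compute s = H r^T mod 2 one row at a time:
  s_1 = 0 + 1 + 0 + 1 + 0 + 0 + 1 + 0 = 3 ≡ 1 (mod 2).
  s_2 = 1 + 0 + 0 + 0 + 0 + 0 + 1 + 0 = 2 ≡ 0 (mod 2).
  s_3 = 1 + 0 + 0 + 0 + 0 + 1 + 1 + 0 = 3 ≡ 1 (mod 2).
  s_4 = 1 + 0 + 0 + 0 + 1 + 1 + 0 + 0 = 3 ≡ 1 (mod 2).
s = (1, 0, 1, 1)^T — this equals column 11 of H (binary 1011), so error is at position 11.
Correct: flip bit 11 of r = 110100001010010 to get c = 110100001000010.


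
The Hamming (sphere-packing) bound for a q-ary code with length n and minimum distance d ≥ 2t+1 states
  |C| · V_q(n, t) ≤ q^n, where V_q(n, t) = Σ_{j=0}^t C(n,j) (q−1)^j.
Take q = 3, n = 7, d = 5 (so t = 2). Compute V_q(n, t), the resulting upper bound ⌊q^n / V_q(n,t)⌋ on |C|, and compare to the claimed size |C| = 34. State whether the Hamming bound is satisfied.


V_q(n, t) = 99, q^n = 2187, Hamming bound = 22, |C| = 34 > bound (violated).

Step 1: Compute V_q(n, t) = Σ_{j=0}^2 C(n, j) (q−1)^j.
  j = 0: C(7,0)·(2)^0 = 1·1 = 1.
  j = 1: C(7,1)·(2)^1 = 7·2 = 14.
  j = 2: C(7,2)·(2)^2 = 21·4 = 84.
  V_q(n, t) = 1 + 14 + 84 = 99.
Step 2: q^n = 3^7 = 2187.
Step 3: Hamming bound ⌊q^n / V_q(n,t)⌋ = ⌊2187/99⌋ = 22.
Step 4: Compare |C| = 34 to 22: violated.
The claimed |C| lies above the Hamming bound, so no 3-ary code of length 7 with d ≥ 5 can have 34 codewords.


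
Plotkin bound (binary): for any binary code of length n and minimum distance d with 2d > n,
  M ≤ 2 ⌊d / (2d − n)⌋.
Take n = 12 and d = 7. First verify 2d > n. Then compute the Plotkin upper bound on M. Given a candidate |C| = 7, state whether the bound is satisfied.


Plotkin bound M ≤ 6; given |C| = 7 > bound (violated).

Check applicability: 2d = 14, n = 12.
2d − n = 2 > 0, so Plotkin applies.
Compute d/(2d−n) = 7/2 ≈ 3.5000.
⌊d/(2d−n)⌋ = 3.
Plotkin bound: M ≤ 2·3 = 6.
Given |C| = 7, check: VIOLATED.
This |C| is above the Plotkin bound, so no binary code with n = 12, d = 7 and 7 codewords exists.


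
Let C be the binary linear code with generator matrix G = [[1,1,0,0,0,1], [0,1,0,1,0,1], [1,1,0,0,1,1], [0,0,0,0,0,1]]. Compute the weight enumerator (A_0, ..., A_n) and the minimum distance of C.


Weight distribution: A_0 = 1, A_1 = 2, A_2 = 4, A_3 = 6, A_4 = 3. Minimum distance d = 1.

Enumerate all 2^4 = 16 messages m ∈ F_2^4.
For each, compute codeword c = mG in F_2^6, then tally its weight.
  m = 0000 → c = 000000, weight = 0.
  m = 1000 → c = 110001, weight = 3.
  m = 0100 → c = 010101, weight = 3.
  m = 1100 → c = 100100, weight = 2.
  m = 0010 → c = 110011, weight = 4.
  m = 1010 → c = 000010, weight = 1.
  m = 0110 → c = 100110, weight = 3.
  m = 1110 → c = 010111, weight = 4.
  m = 0001 → c = 000001, weight = 1.
  m = 1001 → c = 110000, weight = 2.
  m = 0101 → c = 010100, weight = 2.
  m = 1101 → c = 100101, weight = 3.
  m = 0011 → c = 110010, weight = 3.
  m = 1011 → c = 000011, weight = 2.
  m = 0111 → c = 100111, weight = 4.
  m = 1111 → c = 010110, weight = 3.
Tally weights:
  weight 0: 1 codewords.
  weight 1: 2 codewords.
  weight 2: 4 codewords.
  weight 3: 6 codewords.
  weight 4: 3 codewords.
Minimum distance d = smallest w > 0 with A_w > 0 = 1.
Sanity: Σ A_w = 16 = 2^4 = 16 ✓.


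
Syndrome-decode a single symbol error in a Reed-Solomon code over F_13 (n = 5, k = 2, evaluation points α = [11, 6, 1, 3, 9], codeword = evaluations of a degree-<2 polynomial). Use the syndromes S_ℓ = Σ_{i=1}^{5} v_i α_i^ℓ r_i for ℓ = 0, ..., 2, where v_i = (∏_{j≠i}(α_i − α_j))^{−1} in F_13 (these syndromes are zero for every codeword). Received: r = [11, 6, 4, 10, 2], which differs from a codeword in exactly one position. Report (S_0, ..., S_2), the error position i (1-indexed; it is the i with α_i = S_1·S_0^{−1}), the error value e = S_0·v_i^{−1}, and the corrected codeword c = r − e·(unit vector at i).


S = (6, 1, 11), error at position 1, error magnitude e = 3, c = [8, 6, 4, 10, 2].

Step 1: column multipliers v_i = (∏_{j≠i}(α_i − α_j))^{−1} mod 13.
  i = 1 (α = 11): (11−6)(11−1)(11−3)(11−9) = 5·10·8·2 = 800 ≡ 7, so v_1 = 7^{−1} = 2 (mod 13).
  i = 2 (α = 6): (6−11)(6−1)(6−3)(6−9) = (−5)·5·3·(−3) = 225 ≡ 4, so v_2 = 4^{−1} = 10 (mod 13).
  i = 3 (α = 1): (1−11)(1−6)(1−3)(1−9) = (−10)·(−5)·(−2)·(−8) = 800 ≡ 7, so v_3 = 7^{−1} = 2 (mod 13).
  i = 4 (α = 3): (3−11)(3−6)(3−1)(3−9) = (−8)·(−3)·2·(−6) = −288 ≡ 11, so v_4 = 11^{−1} = 6 (mod 13).
  i = 5 (α = 9): (9−11)(9−6)(9−1)(9−3) = (−2)·3·8·6 = −288 ≡ 11, so v_5 = 11^{−1} = 6 (mod 13).
  v = [2, 10, 2, 6, 6].
Step 2: syndromes of r = [11, 6, 4, 10, 2] (all sums mod 13).
  S_0 = Σ v_i r_i = 2·11 + 10·6 + 2·4 + 6·10 + 6·2 = 162 ≡ 6.
  S_1 = Σ v_i α_i r_i = 2·11·11 + 10·6·6 + 2·1·4 + 6·3·10 + 6·9·2 = 898 ≡ 1.
  α_i^2 mod 13 = [4, 10, 1, 9, 3].
  S_2 = Σ v_i α_i^2 r_i = 2·4·11 + 10·10·6 + 2·1·4 + 6·9·10 + 6·3·2 = 1272 ≡ 11.
  S = (6, 1, 11) ≠ 0, so r is not a codeword (an error is present).
Step 3: locate the error. For a single error e at position i, S_ℓ = v_i·e·α_i^ℓ, so α_err = S_1/S_0.
  S_0^{−1} = 6^{−1} = 11 (mod 13), so α_err = 1·11 = 11 ≡ 11 = α_1. Error position i = 1.
  Consistency check: S_2/S_1 = 11·1 = 11 ≡ 11 = α_err ✓ (single-error assumption holds).
Step 4: error magnitude e = S_0/v_1 = S_0·∏_{j≠1}(α_1 − α_j) = 6·7 = 42 ≡ 3 (mod 13).
Step 5: correct position 1: c_1 = r_1 − e = 11 − 3 ≡ 8 (mod 13). Hence c = [8, 6, 4, 10, 2].
  Check: interpolating c through the α_i gives m(x) = 1 + 3·x (degree < 2) with m(α_i) = c_i for every i, so c is indeed a codeword.


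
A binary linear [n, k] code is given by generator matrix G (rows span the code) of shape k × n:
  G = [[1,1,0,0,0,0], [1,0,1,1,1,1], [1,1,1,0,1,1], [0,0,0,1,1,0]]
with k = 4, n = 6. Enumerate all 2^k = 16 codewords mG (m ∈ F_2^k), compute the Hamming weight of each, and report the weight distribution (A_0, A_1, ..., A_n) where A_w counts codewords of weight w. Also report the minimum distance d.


Weight distribution: A_0 = 1, A_2 = 6, A_3 = 4, A_4 = 1, A_5 = 4. Minimum distance d = 2.

Enumerate all 2^4 = 16 messages m ∈ F_2^4.
For each, compute codeword c = mG in F_2^6, then tally its weight.
  m = 0000 → c = 000000, weight = 0.
  m = 1000 → c = 110000, weight = 2.
  m = 0100 → c = 101111, weight = 5.
  m = 1100 → c = 011111, weight = 5.
  m = 0010 → c = 111011, weight = 5.
  m = 1010 → c = 001011, weight = 3.
  m = 0110 → c = 010100, weight = 2.
  m = 1110 → c = 100100, weight = 2.
  m = 0001 → c = 000110, weight = 2.
  m = 1001 → c = 110110, weight = 4.
  m = 0101 → c = 101001, weight = 3.
  m = 1101 → c = 011001, weight = 3.
  m = 0011 → c = 111101, weight = 5.
  m = 1011 → c = 001101, weight = 3.
  m = 0111 → c = 010010, weight = 2.
  m = 1111 → c = 100010, weight = 2.
Tally weights:
  weight 0: 1 codewords.
  weight 2: 6 codewords.
  weight 3: 4 codewords.
  weight 4: 1 codewords.
  weight 5: 4 codewords.
Minimum distance d = smallest w > 0 with A_w > 0 = 2.
Sanity: Σ A_w = 16 = 2^4 = 16 ✓.


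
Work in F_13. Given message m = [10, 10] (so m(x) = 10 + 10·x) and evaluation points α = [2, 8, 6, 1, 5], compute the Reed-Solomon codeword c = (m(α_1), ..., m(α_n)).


c = [4, 12, 5, 7, 8]

Message polynomial: m(x) = 10 + 10·x (mod 13).
For each evaluation point α_i, compute m(α_i) mod 13:
  α_1 = 2: Horner steps 10 → 4, so m(2) = 4.
  α_2 = 8: Horner steps 10 → 12, so m(8) = 12.
  α_3 = 6: Horner steps 10 → 5, so m(6) = 5.
  α_4 = 1: Horner steps 10 → 7, so m(1) = 7.
  α_5 = 5: Horner steps 10 → 8, so m(5) = 8.
Codeword c = [4, 12, 5, 7, 8] ∈ F_13^5.


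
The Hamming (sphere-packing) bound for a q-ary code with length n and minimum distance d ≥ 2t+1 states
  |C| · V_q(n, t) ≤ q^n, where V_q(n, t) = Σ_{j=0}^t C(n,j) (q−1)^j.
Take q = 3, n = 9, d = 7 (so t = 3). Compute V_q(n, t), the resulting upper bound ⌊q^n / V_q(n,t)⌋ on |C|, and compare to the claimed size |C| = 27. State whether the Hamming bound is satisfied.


V_q(n, t) = 835, q^n = 19683, Hamming bound = 23, |C| = 27 > bound (violated).

Step 1: Compute V_q(n, t) = Σ_{j=0}^3 C(n, j) (q−1)^j.
  j = 0: C(9,0)·(2)^0 = 1·1 = 1.
  j = 1: C(9,1)·(2)^1 = 9·2 = 18.
  j = 2: C(9,2)·(2)^2 = 36·4 = 144.
  j = 3: C(9,3)·(2)^3 = 84·8 = 672.
  V_q(n, t) = 1 + 18 + 144 + 672 = 835.
Step 2: q^n = 3^9 = 19683.
Step 3: Hamming bound ⌊q^n / V_q(n,t)⌋ = ⌊19683/835⌋ = 23.
Step 4: Compare |C| = 27 to 23: violated.
The claimed |C| lies above the Hamming bound, so no 3-ary code of length 9 with d ≥ 7 can have 27 codewords.


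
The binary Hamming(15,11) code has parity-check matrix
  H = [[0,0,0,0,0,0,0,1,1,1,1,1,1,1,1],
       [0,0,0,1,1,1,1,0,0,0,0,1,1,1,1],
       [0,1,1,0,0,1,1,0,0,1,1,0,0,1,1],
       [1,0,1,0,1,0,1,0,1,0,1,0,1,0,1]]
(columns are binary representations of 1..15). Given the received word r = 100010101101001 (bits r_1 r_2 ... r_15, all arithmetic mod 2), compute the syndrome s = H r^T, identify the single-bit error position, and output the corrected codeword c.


s = (0, 0, 1, 1)^T, error position = 3, corrected codeword c = 101010101101001

Compute s = H r^T mod 2 one row at a time:
  s_1 = 0 + 1 + 1 + 0 + 1 + 0 + 0 + 1 = 4 ≡ 0 (mod 2).
  s_2 = 0 + 1 + 0 + 1 + 1 + 0 + 0 + 1 = 4 ≡ 0 (mod 2).
  s_3 = 0 + 0 + 0 + 1 + 1 + 0 + 0 + 1 = 3 ≡ 1 (mod 2).
  s_4 = 1 + 0 + 1 + 1 + 1 + 0 + 0 + 1 = 5 ≡ 1 (mod 2).
s = (0, 0, 1, 1)^T — this equals column 3 of H (binary 0011), so error is at position 3.
Correct: flip bit 3 of r = 100010101101001 to get c = 101010101101001.


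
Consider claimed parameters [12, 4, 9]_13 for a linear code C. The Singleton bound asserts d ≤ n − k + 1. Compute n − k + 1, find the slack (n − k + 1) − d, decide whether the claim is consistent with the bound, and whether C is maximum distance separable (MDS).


Singleton RHS = n − k + 1 = 9, slack = 0, bound satisfied, MDS.

Singleton bound: d ≤ n − k + 1.
Here n = 12, k = 4, so n − k + 1 = 9.
Given d = 9, check d ≤ 9: YES.
Slack = (n − k + 1) − d = 0.
The code is MDS (slack = 0).
Description: the claimed parameters are [12, 4, 9]_13; such a code would be MDS (meets Singleton bound).


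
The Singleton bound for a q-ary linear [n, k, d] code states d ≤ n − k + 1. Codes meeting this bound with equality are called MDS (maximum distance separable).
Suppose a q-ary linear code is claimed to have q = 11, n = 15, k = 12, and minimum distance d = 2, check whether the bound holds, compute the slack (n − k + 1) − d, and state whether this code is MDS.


Singleton RHS = n − k + 1 = 4, slack = 2, bound satisfied, not MDS.

Singleton bound: d ≤ n − k + 1.
Here n = 15, k = 12, so n − k + 1 = 4.
Given d = 2, check d ≤ 4: YES.
Slack = (n − k + 1) − d = 2.
The code is NOT MDS (slack = 2 > 0).
Description: the claimed parameters are [15, 12, 2]_11; such a code would be non-MDS.


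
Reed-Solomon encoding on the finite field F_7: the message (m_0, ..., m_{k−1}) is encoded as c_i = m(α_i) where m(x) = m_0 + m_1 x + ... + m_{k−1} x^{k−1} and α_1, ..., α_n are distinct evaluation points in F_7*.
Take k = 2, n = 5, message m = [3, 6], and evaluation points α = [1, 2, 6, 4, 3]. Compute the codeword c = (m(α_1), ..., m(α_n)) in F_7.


c = [2, 1, 4, 6, 0]

Message polynomial: m(x) = 3 + 6·x (mod 7).
For each evaluation point α_i, compute m(α_i) mod 7:
  α_1 = 1: Horner steps 6 → 2, so m(1) = 2.
  α_2 = 2: Horner steps 6 → 1, so m(2) = 1.
  α_3 = 6: Horner steps 6 → 4, so m(6) = 4.
  α_4 = 4: Horner steps 6 → 6, so m(4) = 6.
  α_5 = 3: Horner steps 6 → 0, so m(3) = 0.
Codeword c = [2, 1, 4, 6, 0] ∈ F_7^5.


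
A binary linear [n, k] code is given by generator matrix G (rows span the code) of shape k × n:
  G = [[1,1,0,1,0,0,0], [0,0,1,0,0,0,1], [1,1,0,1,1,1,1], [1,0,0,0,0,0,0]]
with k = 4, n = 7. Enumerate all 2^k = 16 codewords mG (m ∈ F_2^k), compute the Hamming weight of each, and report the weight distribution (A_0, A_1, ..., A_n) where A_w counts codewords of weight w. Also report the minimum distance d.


Weight distribution: A_0 = 1, A_1 = 1, A_2 = 2, A_3 = 4, A_4 = 3, A_5 = 3, A_6 = 2. Minimum distance d = 1.

Enumerate all 2^4 = 16 messages m ∈ F_2^4.
For each, compute codeword c = mG in F_2^7, then tally its weight.
  m = 0000 → c = 0000000, weight = 0.
  m = 1000 → c = 1101000, weight = 3.
  m = 0100 → c = 0010001, weight = 2.
  m = 1100 → c = 1111001, weight = 5.
  m = 0010 → c = 1101111, weight = 6.
  m = 1010 → c = 0000111, weight = 3.
  m = 0110 → c = 1111110, weight = 6.
  m = 1110 → c = 0010110, weight = 3.
  m = 0001 → c = 1000000, weight = 1.
  m = 1001 → c = 0101000, weight = 2.
  m = 0101 → c = 1010001, weight = 3.
  m = 1101 → c = 0111001, weight = 4.
  m = 0011 → c = 0101111, weight = 5.
  m = 1011 → c = 1000111, weight = 4.
  m = 0111 → c = 0111110, weight = 5.
  m = 1111 → c = 1010110, weight = 4.
Tally weights:
  weight 0: 1 codewords.
  weight 1: 1 codewords.
  weight 2: 2 codewords.
  weight 3: 4 codewords.
  weight 4: 3 codewords.
  weight 5: 3 codewords.
  weight 6: 2 codewords.
Minimum distance d = smallest w > 0 with A_w > 0 = 1.
Sanity: Σ A_w = 16 = 2^4 = 16 ✓.


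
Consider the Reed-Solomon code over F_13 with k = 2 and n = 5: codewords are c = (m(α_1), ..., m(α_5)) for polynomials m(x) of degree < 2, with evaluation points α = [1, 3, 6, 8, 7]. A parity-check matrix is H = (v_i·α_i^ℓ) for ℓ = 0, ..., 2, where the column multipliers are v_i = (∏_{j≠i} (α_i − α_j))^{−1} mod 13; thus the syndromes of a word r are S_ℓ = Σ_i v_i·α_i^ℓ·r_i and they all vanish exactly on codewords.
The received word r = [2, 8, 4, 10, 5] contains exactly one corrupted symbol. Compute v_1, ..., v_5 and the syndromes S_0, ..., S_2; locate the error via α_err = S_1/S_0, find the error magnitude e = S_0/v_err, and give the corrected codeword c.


S = (12, 6, 3), error at position 5, error magnitude e = 11, c = [2, 8, 4, 10, 7].

Step 1: column multipliers v_i = (∏_{j≠i}(α_i − α_j))^{−1} mod 13.
  i = 1 (α = 1): (1−3)(1−6)(1−8)(1−7) = (−2)·(−5)·(−7)·(−6) = 420 ≡ 4, so v_1 = 4^{−1} = 10 (mod 13).
  i = 2 (α = 3): (3−1)(3−6)(3−8)(3−7) = 2·(−3)·(−5)·(−4) = −120 ≡ 10, so v_2 = 10^{−1} = 4 (mod 13).
  i = 3 (α = 6): (6−1)(6−3)(6−8)(6−7) = 5·3·(−2)·(−1) = 30 ≡ 4, so v_3 = 4^{−1} = 10 (mod 13).
  i = 4 (α = 8): (8−1)(8−3)(8−6)(8−7) = 7·5·2·1 = 70 ≡ 5, so v_4 = 5^{−1} = 8 (mod 13).
  i = 5 (α = 7): (7−1)(7−3)(7−6)(7−8) = 6·4·1·(−1) = −24 ≡ 2, so v_5 = 2^{−1} = 7 (mod 13).
  v = [10, 4, 10, 8, 7].
Step 2: syndromes of r = [2, 8, 4, 10, 5] (all sums mod 13).
  S_0 = Σ v_i r_i = 10·2 + 4·8 + 10·4 + 8·10 + 7·5 = 207 ≡ 12.
  S_1 = Σ v_i α_i r_i = 10·1·2 + 4·3·8 + 10·6·4 + 8·8·10 + 7·7·5 = 1241 ≡ 6.
  α_i^2 mod 13 = [1, 9, 10, 12, 10].
  S_2 = Σ v_i α_i^2 r_i = 10·1·2 + 4·9·8 + 10·10·4 + 8·12·10 + 7·10·5 = 2018 ≡ 3.
  S = (12, 6, 3) ≠ 0, so r is not a codeword (an error is present).
Step 3: locate the error. For a single error e at position i, S_ℓ = v_i·e·α_i^ℓ, so α_err = S_1/S_0.
  S_0^{−1} = 12^{−1} = 12 (mod 13), so α_err = 6·12 = 72 ≡ 7 = α_5. Error position i = 5.
  Consistency check: S_2/S_1 = 3·11 = 33 ≡ 7 = α_err ✓ (single-error assumption holds).
Step 4: error magnitude e = S_0/v_5 = S_0·∏_{j≠5}(α_5 − α_j) = 12·2 = 24 ≡ 11 (mod 13).
Step 5: correct position 5: c_5 = r_5 − e = 5 − 11 ≡ 7 (mod 13). Hence c = [2, 8, 4, 10, 7].
  Check: interpolating c through the α_i gives m(x) = 12 + 3·x (degree < 2) with m(α_i) = c_i for every i, so c is indeed a codeword.


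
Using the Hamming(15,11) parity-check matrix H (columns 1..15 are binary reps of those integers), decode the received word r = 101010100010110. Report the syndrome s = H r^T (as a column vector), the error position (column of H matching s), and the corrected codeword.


s = (1, 0, 0, 0)^T, error position = 8, corrected codeword c = 101010110010110

Compute s = H r^T mod 2 one row at a time:
  s_1 = 0 + 0 + 0 + 1 + 0 + 1 + 1 + 0 = 3 ≡ 1 (mod 2).
  s_2 = 0 + 1 + 0 + 1 + 0 + 1 + 1 + 0 = 4 ≡ 0 (mod 2).
  s_3 = 0 + 1 + 0 + 1 + 0 + 1 + 1 + 0 = 4 ≡ 0 (mod 2).
  s_4 = 1 + 1 + 1 + 1 + 0 + 1 + 1 + 0 = 6 ≡ 0 (mod 2).
s = (1, 0, 0, 0)^T — this equals column 8 of H (binary 1000), so error is at position 8.
Correct: flip bit 8 of r = 101010100010110 to get c = 101010110010110.


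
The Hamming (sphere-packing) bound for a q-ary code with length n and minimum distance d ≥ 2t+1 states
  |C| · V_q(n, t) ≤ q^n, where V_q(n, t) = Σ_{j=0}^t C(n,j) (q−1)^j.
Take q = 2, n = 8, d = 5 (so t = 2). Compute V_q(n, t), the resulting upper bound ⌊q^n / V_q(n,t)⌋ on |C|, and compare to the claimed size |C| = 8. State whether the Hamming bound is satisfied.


V_q(n, t) = 37, q^n = 256, Hamming bound = 6, |C| = 8 > bound (violated).

Step 1: Compute V_q(n, t) = Σ_{j=0}^2 C(n, j) (q−1)^j.
  j = 0: C(8,0)·(1)^0 = 1·1 = 1.
  j = 1: C(8,1)·(1)^1 = 8·1 = 8.
  j = 2: C(8,2)·(1)^2 = 28·1 = 28.
  V_q(n, t) = 1 + 8 + 28 = 37.
Step 2: q^n = 2^8 = 256.
Step 3: Hamming bound ⌊q^n / V_q(n,t)⌋ = ⌊256/37⌋ = 6.
Step 4: Compare |C| = 8 to 6: violated.
The claimed |C| lies above the Hamming bound, so no 2-ary code of length 8 with d ≥ 5 can have 8 codewords.


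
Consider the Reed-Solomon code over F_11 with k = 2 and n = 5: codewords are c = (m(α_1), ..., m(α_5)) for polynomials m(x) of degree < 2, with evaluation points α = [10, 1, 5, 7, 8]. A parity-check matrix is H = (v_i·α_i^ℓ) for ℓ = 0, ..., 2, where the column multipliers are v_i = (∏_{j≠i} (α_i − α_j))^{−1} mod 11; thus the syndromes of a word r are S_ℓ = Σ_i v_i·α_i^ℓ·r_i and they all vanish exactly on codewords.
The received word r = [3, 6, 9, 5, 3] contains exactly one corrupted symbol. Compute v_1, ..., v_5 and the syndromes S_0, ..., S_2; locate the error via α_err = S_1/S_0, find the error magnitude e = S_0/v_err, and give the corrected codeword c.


S = (8, 3, 8), error at position 1, error magnitude e = 4, c = [10, 6, 9, 5, 3].

Step 1: column multipliers v_i = (∏_{j≠i}(α_i − α_j))^{−1} mod 11.
  i = 1 (α = 10): (10−1)(10−5)(10−7)(10−8) = 9·5·3·2 = 270 ≡ 6, so v_1 = 6^{−1} = 2 (mod 11).
  i = 2 (α = 1): (1−10)(1−5)(1−7)(1−8) = (−9)·(−4)·(−6)·(−7) = 1512 ≡ 5, so v_2 = 5^{−1} = 9 (mod 11).
  i = 3 (α = 5): (5−10)(5−1)(5−7)(5−8) = (−5)·4·(−2)·(−3) = −120 ≡ 1, so v_3 = 1^{−1} = 1 (mod 11).
  i = 4 (α = 7): (7−10)(7−1)(7−5)(7−8) = (−3)·6·2·(−1) = 36 ≡ 3, so v_4 = 3^{−1} = 4 (mod 11).
  i = 5 (α = 8): (8−10)(8−1)(8−5)(8−7) = (−2)·7·3·1 = −42 ≡ 2, so v_5 = 2^{−1} = 6 (mod 11).
  v = [2, 9, 1, 4, 6].
Step 2: syndromes of r = [3, 6, 9, 5, 3] (all sums mod 11).
  S_0 = Σ v_i r_i = 2·3 + 9·6 + 1·9 + 4·5 + 6·3 = 107 ≡ 8.
  S_1 = Σ v_i α_i r_i = 2·10·3 + 9·1·6 + 1·5·9 + 4·7·5 + 6·8·3 = 443 ≡ 3.
  α_i^2 mod 11 = [1, 1, 3, 5, 9].
  S_2 = Σ v_i α_i^2 r_i = 2·1·3 + 9·1·6 + 1·3·9 + 4·5·5 + 6·9·3 = 349 ≡ 8.
  S = (8, 3, 8) ≠ 0, so r is not a codeword (an error is present).
Step 3: locate the error. For a single error e at position i, S_ℓ = v_i·e·α_i^ℓ, so α_err = S_1/S_0.
  S_0^{−1} = 8^{−1} = 7 (mod 11), so α_err = 3·7 = 21 ≡ 10 = α_1. Error position i = 1.
  Consistency check: S_2/S_1 = 8·4 = 32 ≡ 10 = α_err ✓ (single-error assumption holds).
Step 4: error magnitude e = S_0/v_1 = S_0·∏_{j≠1}(α_1 − α_j) = 8·6 = 48 ≡ 4 (mod 11).
Step 5: correct position 1: c_1 = r_1 − e = 3 − 4 ≡ 10 (mod 11). Hence c = [10, 6, 9, 5, 3].
  Check: interpolating c through the α_i gives m(x) = 8 + 9·x (degree < 2) with m(α_i) = c_i for every i, so c is indeed a codeword.


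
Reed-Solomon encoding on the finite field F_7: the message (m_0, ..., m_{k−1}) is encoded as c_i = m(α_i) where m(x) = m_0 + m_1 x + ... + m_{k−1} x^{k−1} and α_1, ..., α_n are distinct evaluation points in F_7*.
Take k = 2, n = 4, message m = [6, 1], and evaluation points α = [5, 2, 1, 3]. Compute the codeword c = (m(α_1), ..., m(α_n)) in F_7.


c = [4, 1, 0, 2]

Message polynomial: m(x) = 6 + 1·x (mod 7).
For each evaluation point α_i, compute m(α_i) mod 7:
  α_1 = 5: Horner steps 1 → 4, so m(5) = 4.
  α_2 = 2: Horner steps 1 → 1, so m(2) = 1.
  α_3 = 1: Horner steps 1 → 0, so m(1) = 0.
  α_4 = 3: Horner steps 1 → 2, so m(3) = 2.
Codeword c = [4, 1, 0, 2] ∈ F_7^4.


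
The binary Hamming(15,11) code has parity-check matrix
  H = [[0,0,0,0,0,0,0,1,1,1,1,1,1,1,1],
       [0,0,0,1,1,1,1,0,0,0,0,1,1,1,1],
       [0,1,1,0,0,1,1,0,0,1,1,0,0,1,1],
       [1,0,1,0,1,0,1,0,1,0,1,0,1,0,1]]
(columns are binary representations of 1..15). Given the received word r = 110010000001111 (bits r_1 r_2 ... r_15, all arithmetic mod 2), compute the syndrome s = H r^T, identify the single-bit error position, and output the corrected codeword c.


s = (0, 1, 1, 0)^T, error position = 6, corrected codeword c = 110011000001111

Compute s = H r^T mod 2 one row at a time:
  s_1 = 0 + 0 + 0 + 0 + 1 + 1 + 1 + 1 = 4 ≡ 0 (mod 2).
  s_2 = 0 + 1 + 0 + 0 + 1 + 1 + 1 + 1 = 5 ≡ 1 (mod 2).
  s_3 = 1 + 0 + 0 + 0 + 0 + 0 + 1 + 1 = 3 ≡ 1 (mod 2).
  s_4 = 1 + 0 + 1 + 0 + 0 + 0 + 1 + 1 = 4 ≡ 0 (mod 2).
s = (0, 1, 1, 0)^T — this equals column 6 of H (binary 0110), so error is at position 6.
Correct: flip bit 6 of r = 110010000001111 to get c = 110011000001111.


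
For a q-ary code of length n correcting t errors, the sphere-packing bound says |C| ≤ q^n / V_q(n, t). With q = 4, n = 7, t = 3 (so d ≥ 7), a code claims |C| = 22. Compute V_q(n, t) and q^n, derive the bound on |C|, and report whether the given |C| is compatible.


V_q(n, t) = 1156, q^n = 16384, Hamming bound = 14, |C| = 22 > bound (violated).

Step 1: Compute V_q(n, t) = Σ_{j=0}^3 C(n, j) (q−1)^j.
  j = 0: C(7,0)·(3)^0 = 1·1 = 1.
  j = 1: C(7,1)·(3)^1 = 7·3 = 21.
  j = 2: C(7,2)·(3)^2 = 21·9 = 189.
  j = 3: C(7,3)·(3)^3 = 35·27 = 945.
  V_q(n, t) = 1 + 21 + 189 + 945 = 1156.
Step 2: q^n = 4^7 = 16384.
Step 3: Hamming bound ⌊q^n / V_q(n,t)⌋ = ⌊16384/1156⌋ = 14.
Step 4: Compare |C| = 22 to 14: violated.
The claimed |C| lies above the Hamming bound, so no 4-ary code of length 7 with d ≥ 7 can have 22 codewords.


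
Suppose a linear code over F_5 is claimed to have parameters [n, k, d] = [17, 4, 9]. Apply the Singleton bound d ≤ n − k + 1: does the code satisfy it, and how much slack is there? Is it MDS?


Singleton RHS = n − k + 1 = 14, slack = 5, bound satisfied, not MDS.

Singleton bound: d ≤ n − k + 1.
Here n = 17, k = 4, so n − k + 1 = 14.
Given d = 9, check d ≤ 14: YES.
Slack = (n − k + 1) − d = 5.
The code is NOT MDS (slack = 5 > 0).
Description: the claimed parameters are [17, 4, 9]_5; such a code would be non-MDS.


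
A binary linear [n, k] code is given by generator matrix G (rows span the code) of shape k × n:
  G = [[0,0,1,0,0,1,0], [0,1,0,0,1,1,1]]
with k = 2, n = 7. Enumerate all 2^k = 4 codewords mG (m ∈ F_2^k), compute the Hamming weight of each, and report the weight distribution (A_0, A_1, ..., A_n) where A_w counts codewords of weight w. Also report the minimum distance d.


Weight distribution: A_0 = 1, A_2 = 1, A_4 = 2. Minimum distance d = 2.

Enumerate all 2^2 = 4 messages m ∈ F_2^2.
For each, compute codeword c = mG in F_2^7, then tally its weight.
  m = 00 → c = 0000000, weight = 0.
  m = 10 → c = 0010010, weight = 2.
  m = 01 → c = 0100111, weight = 4.
  m = 11 → c = 0110101, weight = 4.
Tally weights:
  weight 0: 1 codewords.
  weight 2: 1 codewords.
  weight 4: 2 codewords.
Minimum distance d = smallest w > 0 with A_w > 0 = 2.
Sanity: Σ A_w = 4 = 2^2 = 4 ✓.
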